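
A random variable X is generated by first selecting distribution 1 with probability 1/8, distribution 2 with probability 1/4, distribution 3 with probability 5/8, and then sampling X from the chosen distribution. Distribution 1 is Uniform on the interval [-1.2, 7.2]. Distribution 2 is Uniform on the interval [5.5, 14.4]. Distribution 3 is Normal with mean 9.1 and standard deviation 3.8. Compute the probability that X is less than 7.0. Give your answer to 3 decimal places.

Conditional on each component, P(X < 7.0): 1: 0.97619; 2: 0.168539; 3: 0.290258.
By total probability, P(X < 7.0) = 0.125·0.97619 + 0.25·0.168539 + 0.625·0.290258 = 0.34557.

0.346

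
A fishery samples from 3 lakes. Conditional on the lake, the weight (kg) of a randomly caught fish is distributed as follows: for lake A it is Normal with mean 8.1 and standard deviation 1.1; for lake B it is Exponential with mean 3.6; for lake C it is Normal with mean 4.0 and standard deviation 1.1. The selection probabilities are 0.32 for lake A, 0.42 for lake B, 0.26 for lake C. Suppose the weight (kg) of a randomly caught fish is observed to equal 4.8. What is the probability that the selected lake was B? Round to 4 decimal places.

Likelihoods f(4.8 | ·): A: 0.00402895; B: 0.0732214; C: 0.278396.
Posterior ∝ prior × likelihood. Numerator for B: 0.42·0.0732214 = 0.030753.
Normalizing constant: 0.32·0.00402895 + 0.42·0.0732214 + 0.26·0.278396 = 0.104425.
P(B | observation) = 0.030753 / 0.104425 = 0.294498.

0.2945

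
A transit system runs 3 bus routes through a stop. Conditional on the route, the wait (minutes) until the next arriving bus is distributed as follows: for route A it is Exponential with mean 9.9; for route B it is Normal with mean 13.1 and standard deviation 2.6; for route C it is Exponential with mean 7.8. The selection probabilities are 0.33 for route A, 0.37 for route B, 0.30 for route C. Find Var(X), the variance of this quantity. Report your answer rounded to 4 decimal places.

57.9014

Per component, A: μ=9.9, E[X²]=196.02; B: μ=13.1, E[X²]=178.37; C: μ=7.8, E[X²]=121.68.
E[X] = 0.33·9.9 + 0.37·13.1 + 0.3·7.8 = 10.454.
E[X²] = 0.33·196.02 + 0.37·178.37 + 0.3·121.68 = 167.188.
Var(X) = E[X²] − (E[X])² = 167.188 − 109.286 = 57.9014.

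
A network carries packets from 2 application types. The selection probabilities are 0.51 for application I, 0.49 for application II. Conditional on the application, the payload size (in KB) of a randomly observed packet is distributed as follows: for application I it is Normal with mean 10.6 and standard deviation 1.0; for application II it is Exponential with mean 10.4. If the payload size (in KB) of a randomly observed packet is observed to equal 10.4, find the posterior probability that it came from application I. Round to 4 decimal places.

0.9200

Likelihoods f(10.4 | ·): I: 0.391043; II: 0.035373.
Posterior ∝ prior × likelihood. Numerator for I: 0.51·0.391043 = 0.199432.
Normalizing constant: 0.51·0.391043 + 0.49·0.035373 = 0.216765.
P(I | observation) = 0.199432 / 0.216765 = 0.920039.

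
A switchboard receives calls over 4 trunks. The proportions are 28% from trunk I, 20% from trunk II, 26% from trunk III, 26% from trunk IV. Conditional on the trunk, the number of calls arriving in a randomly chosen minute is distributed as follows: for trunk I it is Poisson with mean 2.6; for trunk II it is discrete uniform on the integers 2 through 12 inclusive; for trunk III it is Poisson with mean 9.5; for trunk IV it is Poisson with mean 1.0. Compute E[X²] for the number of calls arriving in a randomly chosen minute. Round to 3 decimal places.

For each component E[X²] = Var + (mean)², giving I: 9.36; II: 59; III: 99.75; IV: 2.
Overall E[X²] = 0.28·9.36 + 0.2·59 + 0.26·99.75 + 0.26·2 = 40.8758.

40.876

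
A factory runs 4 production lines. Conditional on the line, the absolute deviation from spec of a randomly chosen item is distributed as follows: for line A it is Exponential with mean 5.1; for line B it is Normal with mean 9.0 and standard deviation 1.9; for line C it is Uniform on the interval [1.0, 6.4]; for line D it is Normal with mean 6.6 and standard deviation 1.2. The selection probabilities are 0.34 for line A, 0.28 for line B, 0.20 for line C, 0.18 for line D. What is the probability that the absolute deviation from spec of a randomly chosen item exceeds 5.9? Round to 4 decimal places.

Conditional on each line, P(X > 5.9): A: 0.314471; B: 0.948616; C: 0.0925926; D: 0.720166.
By total probability, P(X > 5.9) = 0.34·0.314471 + 0.28·0.948616 + 0.2·0.0925926 + 0.18·0.720166 = 0.520681.

0.5207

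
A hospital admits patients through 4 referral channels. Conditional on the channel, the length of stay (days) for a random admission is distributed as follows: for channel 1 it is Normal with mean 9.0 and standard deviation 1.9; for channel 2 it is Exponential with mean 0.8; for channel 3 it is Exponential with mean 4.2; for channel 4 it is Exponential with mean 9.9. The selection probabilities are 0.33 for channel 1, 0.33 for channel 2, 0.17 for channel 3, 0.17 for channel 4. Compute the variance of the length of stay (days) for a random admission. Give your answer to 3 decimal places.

Per component, 1: μ=9, E[X²]=84.61; 2: μ=0.8, E[X²]=1.28; 3: μ=4.2, E[X²]=35.28; 4: μ=9.9, E[X²]=196.02.
E[X] = 0.33·9 + 0.33·0.8 + 0.17·4.2 + 0.17·9.9 = 5.631.
E[X²] = 0.33·84.61 + 0.33·1.28 + 0.17·35.28 + 0.17·196.02 = 67.6647.
Var(X) = E[X²] − (E[X])² = 67.6647 − 31.7082 = 35.9565.

35.957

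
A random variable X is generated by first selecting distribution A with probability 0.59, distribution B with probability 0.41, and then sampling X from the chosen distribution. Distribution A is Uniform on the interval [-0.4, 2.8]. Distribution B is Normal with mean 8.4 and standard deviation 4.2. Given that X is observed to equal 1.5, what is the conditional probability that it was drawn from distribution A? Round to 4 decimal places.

0.9481

Likelihoods f(1.5 | ·): A: 0.3125; B: 0.0246368.
Posterior ∝ prior × likelihood. Numerator for A: 0.59·0.3125 = 0.184375.
Normalizing constant: 0.59·0.3125 + 0.41·0.0246368 = 0.194476.
P(A | observation) = 0.184375 / 0.194476 = 0.94806.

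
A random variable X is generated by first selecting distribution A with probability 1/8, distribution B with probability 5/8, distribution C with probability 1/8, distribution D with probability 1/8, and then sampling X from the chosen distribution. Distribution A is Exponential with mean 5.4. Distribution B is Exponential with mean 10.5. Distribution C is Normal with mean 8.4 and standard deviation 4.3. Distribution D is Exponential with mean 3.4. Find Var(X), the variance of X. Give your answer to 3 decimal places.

83.216

Per component, A: μ=5.4, E[X²]=58.32; B: μ=10.5, E[X²]=220.5; C: μ=8.4, E[X²]=89.05; D: μ=3.4, E[X²]=23.12.
E[X] = 0.125·5.4 + 0.625·10.5 + 0.125·8.4 + 0.125·3.4 = 8.7125.
E[X²] = 0.125·58.32 + 0.625·220.5 + 0.125·89.05 + 0.125·23.12 = 159.124.
Var(X) = E[X²] − (E[X])² = 159.124 − 75.9077 = 83.2161.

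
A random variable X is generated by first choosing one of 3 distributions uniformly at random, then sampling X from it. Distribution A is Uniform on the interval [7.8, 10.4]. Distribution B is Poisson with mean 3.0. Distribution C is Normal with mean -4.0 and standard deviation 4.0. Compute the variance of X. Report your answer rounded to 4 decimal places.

35.1678

Per component, A: μ=9.1, E[X²]=83.3733; B: μ=3, E[X²]=12; C: μ=-4, E[X²]=32.
E[X] = 0.333333·9.1 + 0.333333·3 + 0.333333·-4 = 2.7.
E[X²] = 0.333333·83.3733 + 0.333333·12 + 0.333333·32 = 42.4578.
Var(X) = E[X²] − (E[X])² = 42.4578 − 7.29 = 35.1678.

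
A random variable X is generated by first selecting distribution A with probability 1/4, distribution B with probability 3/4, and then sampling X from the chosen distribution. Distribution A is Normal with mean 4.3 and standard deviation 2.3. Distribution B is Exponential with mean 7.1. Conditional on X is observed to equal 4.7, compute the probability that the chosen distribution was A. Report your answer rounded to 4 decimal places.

Likelihoods f(4.7 | ·): A: 0.17085; B: 0.0726526.
Posterior ∝ prior × likelihood. Numerator for A: 0.25·0.17085 = 0.0427124.
Normalizing constant: 0.25·0.17085 + 0.75·0.0726526 = 0.0972019.
P(A | observation) = 0.0427124 / 0.0972019 = 0.43942.

0.4394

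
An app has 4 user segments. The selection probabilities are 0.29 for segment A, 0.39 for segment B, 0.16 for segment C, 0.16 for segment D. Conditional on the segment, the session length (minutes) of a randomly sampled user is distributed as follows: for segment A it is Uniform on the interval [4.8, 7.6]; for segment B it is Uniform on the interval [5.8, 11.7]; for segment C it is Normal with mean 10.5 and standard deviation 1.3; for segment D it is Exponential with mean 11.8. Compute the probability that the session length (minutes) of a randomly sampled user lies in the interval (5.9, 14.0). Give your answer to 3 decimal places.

0.767

Conditional on each segment, P(5.9 < X < 14.0): A: 0.607143; B: 0.983051; C: 0.996251; D: 0.301225.
By total probability, P(5.9 < X < 14.0) = 0.29·0.607143 + 0.39·0.983051 + 0.16·0.996251 + 0.16·0.301225 = 0.767057.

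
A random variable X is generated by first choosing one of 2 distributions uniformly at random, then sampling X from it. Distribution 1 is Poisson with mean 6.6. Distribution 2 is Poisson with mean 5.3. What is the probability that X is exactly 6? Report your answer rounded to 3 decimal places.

Conditional on each component, P(X = 6): 1: 0.156166; 2: 0.15366.
By total probability, P(X = 6) = 0.5·0.156166 + 0.5·0.15366 = 0.154913.

0.155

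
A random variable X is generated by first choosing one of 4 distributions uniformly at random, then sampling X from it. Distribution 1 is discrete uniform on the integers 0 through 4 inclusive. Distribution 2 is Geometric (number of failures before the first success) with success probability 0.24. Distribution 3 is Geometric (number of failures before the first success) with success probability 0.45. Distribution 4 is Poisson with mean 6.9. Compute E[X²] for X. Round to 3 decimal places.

For each component E[X²] = Var + (mean)², giving 1: 6; 2: 23.2222; 3: 4.20988; 4: 54.51.
Overall E[X²] = 0.25·6 + 0.25·23.2222 + 0.25·4.20988 + 0.25·54.51 = 21.9855.

21.986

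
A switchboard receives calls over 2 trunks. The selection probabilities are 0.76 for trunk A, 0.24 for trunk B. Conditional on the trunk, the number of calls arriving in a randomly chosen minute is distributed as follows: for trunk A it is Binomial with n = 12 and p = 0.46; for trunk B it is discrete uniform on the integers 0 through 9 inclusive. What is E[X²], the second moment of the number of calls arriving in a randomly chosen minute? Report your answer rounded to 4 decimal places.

32.2629

For each component E[X²] = Var + (mean)², giving A: 33.4512; B: 28.5.
Overall E[X²] = 0.76·33.4512 + 0.24·28.5 = 32.2629.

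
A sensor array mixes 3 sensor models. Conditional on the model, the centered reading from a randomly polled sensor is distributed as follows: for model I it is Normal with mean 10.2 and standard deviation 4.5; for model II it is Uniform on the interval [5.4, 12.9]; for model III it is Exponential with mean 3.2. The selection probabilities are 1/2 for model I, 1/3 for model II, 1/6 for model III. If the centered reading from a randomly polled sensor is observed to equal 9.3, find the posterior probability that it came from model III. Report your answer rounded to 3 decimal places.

Likelihoods f(9.3 | ·): I: 0.0868984; II: 0.133333; III: 0.0170876.
Posterior ∝ prior × likelihood. Numerator for III: 0.166667·0.0170876 = 0.00284794.
Normalizing constant: 0.5·0.0868984 + 0.333333·0.133333 + 0.166667·0.0170876 = 0.0907416.
P(III | observation) = 0.00284794 / 0.0907416 = 0.0313851.

0.031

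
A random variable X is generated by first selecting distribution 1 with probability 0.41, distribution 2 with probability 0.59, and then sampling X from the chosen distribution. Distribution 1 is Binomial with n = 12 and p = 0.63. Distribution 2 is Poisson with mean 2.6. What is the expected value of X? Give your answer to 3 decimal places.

4.634

Component means — 1: 7.56; 2: 2.6.
E[X] = 0.41·7.56 + 0.59·2.6 = 4.6336.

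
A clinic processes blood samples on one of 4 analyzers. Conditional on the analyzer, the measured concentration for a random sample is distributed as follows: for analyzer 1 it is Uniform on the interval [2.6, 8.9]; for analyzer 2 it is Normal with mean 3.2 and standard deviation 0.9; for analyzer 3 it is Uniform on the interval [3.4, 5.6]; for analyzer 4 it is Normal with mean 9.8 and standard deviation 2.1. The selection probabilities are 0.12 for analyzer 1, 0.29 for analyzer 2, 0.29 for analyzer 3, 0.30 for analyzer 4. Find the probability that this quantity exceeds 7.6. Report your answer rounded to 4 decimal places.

0.2805

Conditional on each analyzer, P(X > 7.6): 1: 0.206349; 2: 5.07034e-07; 3: 0; 4: 0.852593.
By total probability, P(X > 7.6) = 0.12·0.206349 + 0.29·5.07034e-07 + 0.29·0 + 0.3·0.852593 = 0.28054.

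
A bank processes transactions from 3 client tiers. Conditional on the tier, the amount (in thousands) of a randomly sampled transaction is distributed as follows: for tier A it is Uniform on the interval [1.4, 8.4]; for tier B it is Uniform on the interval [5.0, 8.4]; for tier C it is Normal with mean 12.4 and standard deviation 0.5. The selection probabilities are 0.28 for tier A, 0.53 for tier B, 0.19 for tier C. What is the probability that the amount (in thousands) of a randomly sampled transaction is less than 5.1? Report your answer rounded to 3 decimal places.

0.164

Conditional on each tier, P(X < 5.1): A: 0.528571; B: 0.0294118; C: 0.
By total probability, P(X < 5.1) = 0.28·0.528571 + 0.53·0.0294118 + 0.19·0 = 0.163588.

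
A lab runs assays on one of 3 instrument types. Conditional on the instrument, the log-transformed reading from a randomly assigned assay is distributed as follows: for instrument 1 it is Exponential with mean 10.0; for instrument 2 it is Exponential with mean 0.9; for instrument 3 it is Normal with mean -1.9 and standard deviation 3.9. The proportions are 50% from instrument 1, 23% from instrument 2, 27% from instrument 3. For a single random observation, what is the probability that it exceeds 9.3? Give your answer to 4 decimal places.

Conditional on each instrument, P(X > 9.3): 1: 0.394554; 2: 3.25305e-05; 3: 0.00204074.
By total probability, P(X > 9.3) = 0.5·0.394554 + 0.23·3.25305e-05 + 0.27·0.00204074 = 0.197835.

0.1978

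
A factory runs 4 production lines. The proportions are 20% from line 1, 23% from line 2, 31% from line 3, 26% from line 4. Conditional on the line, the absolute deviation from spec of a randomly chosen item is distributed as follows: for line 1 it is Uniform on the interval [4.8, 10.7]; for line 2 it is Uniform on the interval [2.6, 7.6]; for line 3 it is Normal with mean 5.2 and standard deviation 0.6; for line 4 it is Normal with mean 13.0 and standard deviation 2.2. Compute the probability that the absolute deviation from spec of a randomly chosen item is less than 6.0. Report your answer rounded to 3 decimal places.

Conditional on each line, P(X < 6.0): 1: 0.20339; 2: 0.68; 3: 0.908789; 4: 0.000731768.
By total probability, P(X < 6.0) = 0.2·0.20339 + 0.23·0.68 + 0.31·0.908789 + 0.26·0.000731768 = 0.478993.

0.479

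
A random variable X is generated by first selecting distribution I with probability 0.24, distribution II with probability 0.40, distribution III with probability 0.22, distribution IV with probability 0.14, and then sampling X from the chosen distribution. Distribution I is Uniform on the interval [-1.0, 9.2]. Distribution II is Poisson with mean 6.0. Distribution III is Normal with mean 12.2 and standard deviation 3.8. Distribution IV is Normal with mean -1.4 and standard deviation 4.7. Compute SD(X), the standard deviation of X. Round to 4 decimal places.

5.2653

Per component, I: μ=4.1, E[X²]=25.48; II: μ=6, E[X²]=42; III: μ=12.2, E[X²]=163.28; IV: μ=-1.4, E[X²]=24.05.
E[X] = 0.24·4.1 + 0.4·6 + 0.22·12.2 + 0.14·-1.4 = 5.872.
E[X²] = 0.24·25.48 + 0.4·42 + 0.22·163.28 + 0.14·24.05 = 62.2038.
Var(X) = E[X²] − (E[X])² = 62.2038 − 34.4804 = 27.7234.
SD(X) = √27.7234 = 5.2653.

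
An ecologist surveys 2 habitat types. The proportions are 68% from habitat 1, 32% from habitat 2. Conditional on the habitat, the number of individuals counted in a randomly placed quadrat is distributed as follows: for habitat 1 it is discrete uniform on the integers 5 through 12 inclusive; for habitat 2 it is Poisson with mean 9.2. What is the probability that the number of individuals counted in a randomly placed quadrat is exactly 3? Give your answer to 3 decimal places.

0.004

Conditional on each habitat, P(X = 3): 1: 0; 2: 0.013113.
By total probability, P(X = 3) = 0.68·0 + 0.32·0.013113 = 0.00419617.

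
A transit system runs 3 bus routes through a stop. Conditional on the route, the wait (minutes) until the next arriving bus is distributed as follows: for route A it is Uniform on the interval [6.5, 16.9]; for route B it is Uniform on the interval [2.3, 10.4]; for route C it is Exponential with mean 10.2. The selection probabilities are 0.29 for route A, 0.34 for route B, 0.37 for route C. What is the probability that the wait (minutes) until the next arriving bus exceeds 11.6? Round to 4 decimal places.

Conditional on each route, P(X > 11.6): A: 0.509615; B: 0; C: 0.320698.
By total probability, P(X > 11.6) = 0.29·0.509615 + 0.34·0 + 0.37·0.320698 = 0.266447.

0.2664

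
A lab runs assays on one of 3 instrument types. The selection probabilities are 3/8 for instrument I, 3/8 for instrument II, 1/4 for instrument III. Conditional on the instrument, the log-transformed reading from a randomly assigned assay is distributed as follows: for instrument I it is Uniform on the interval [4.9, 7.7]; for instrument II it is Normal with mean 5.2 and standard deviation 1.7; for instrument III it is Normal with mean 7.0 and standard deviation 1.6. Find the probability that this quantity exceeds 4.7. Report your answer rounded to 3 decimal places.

Conditional on each instrument, P(X > 4.7): I: 1; II: 0.615666; III: 0.924712.
By total probability, P(X > 4.7) = 0.375·1 + 0.375·0.615666 + 0.25·0.924712 = 0.837053.

0.837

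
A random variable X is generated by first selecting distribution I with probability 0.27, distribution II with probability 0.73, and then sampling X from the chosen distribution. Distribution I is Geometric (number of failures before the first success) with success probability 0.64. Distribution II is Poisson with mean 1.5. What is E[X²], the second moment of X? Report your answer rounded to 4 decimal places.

3.0602

For each component E[X²] = Var + (mean)², giving I: 1.19531; II: 3.75.
Overall E[X²] = 0.27·1.19531 + 0.73·3.75 = 3.06023.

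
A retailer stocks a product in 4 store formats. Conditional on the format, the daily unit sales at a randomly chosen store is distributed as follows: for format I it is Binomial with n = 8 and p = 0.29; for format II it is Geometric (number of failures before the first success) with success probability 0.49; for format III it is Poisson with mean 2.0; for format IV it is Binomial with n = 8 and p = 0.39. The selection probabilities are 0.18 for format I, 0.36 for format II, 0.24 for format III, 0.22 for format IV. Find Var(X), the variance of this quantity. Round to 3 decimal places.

Per component, I: μ=2.32, E[X²]=7.0296; II: μ=1.04082, E[X²]=3.20741; III: μ=2, E[X²]=6; IV: μ=3.12, E[X²]=11.6376.
E[X] = 0.18·2.32 + 0.36·1.04082 + 0.24·2 + 0.22·3.12 = 1.95869.
E[X²] = 0.18·7.0296 + 0.36·3.20741 + 0.24·6 + 0.22·11.6376 = 6.42027.
Var(X) = E[X²] − (E[X])² = 6.42027 − 3.83648 = 2.58379.

2.584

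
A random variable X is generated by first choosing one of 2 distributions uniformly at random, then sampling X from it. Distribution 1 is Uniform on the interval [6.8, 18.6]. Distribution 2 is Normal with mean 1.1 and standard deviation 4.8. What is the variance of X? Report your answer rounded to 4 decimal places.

50.9617

Per component, 1: μ=12.7, E[X²]=172.893; 2: μ=1.1, E[X²]=24.25.
E[X] = 0.5·12.7 + 0.5·1.1 = 6.9.
E[X²] = 0.5·172.893 + 0.5·24.25 = 98.5717.
Var(X) = E[X²] − (E[X])² = 98.5717 − 47.61 = 50.9617.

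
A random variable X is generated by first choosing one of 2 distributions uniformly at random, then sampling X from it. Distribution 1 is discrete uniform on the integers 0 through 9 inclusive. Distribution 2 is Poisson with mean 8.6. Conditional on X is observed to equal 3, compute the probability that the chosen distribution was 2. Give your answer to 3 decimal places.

Likelihoods P(X=3 | ·): 1: 0.1; 2: 0.0195169.
Posterior ∝ prior × likelihood. Numerator for 2: 0.5·0.0195169 = 0.00975847.
Normalizing constant: 0.5·0.1 + 0.5·0.0195169 = 0.0597585.
P(2 | observation) = 0.00975847 / 0.0597585 = 0.163298.

0.163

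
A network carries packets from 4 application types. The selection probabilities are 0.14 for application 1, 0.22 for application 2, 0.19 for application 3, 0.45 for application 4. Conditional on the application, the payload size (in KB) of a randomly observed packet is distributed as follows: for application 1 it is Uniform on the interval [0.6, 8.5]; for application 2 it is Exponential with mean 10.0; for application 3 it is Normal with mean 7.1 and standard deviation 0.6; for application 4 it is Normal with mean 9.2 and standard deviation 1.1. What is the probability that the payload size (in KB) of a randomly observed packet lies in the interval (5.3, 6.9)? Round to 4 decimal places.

0.1256

Conditional on each application, P(5.3 < X < 6.9): 1: 0.202532; 2: 0.0870289; 3: 0.368091; 4: 0.0180721.
By total probability, P(5.3 < X < 6.9) = 0.14·0.202532 + 0.22·0.0870289 + 0.19·0.368091 + 0.45·0.0180721 = 0.125571.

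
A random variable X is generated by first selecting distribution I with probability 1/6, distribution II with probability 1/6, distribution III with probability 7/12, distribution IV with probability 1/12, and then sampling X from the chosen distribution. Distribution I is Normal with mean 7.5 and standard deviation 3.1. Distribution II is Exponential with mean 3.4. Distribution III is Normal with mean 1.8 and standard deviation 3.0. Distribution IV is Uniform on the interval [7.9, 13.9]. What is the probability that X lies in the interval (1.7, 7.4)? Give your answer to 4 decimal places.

0.4396

Conditional on each component, P(1.7 < X < 7.4): I: 0.456458; II: 0.493089; III: 0.482322; IV: 0.
By total probability, P(1.7 < X < 7.4) = 0.166667·0.456458 + 0.166667·0.493089 + 0.583333·0.482322 + 0.0833333·0 = 0.439612.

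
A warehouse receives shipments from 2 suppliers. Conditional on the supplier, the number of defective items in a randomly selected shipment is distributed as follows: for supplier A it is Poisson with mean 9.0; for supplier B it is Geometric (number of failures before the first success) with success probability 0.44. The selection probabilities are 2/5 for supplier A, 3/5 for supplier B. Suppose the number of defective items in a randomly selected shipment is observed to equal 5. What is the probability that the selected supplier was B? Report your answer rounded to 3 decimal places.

0.374

Likelihoods P(X=5 | ·): A: 0.0607269; B: 0.0242322.
Posterior ∝ prior × likelihood. Numerator for B: 0.6·0.0242322 = 0.0145393.
Normalizing constant: 0.4·0.0607269 + 0.6·0.0242322 = 0.0388301.
P(B | observation) = 0.0145393 / 0.0388301 = 0.374435.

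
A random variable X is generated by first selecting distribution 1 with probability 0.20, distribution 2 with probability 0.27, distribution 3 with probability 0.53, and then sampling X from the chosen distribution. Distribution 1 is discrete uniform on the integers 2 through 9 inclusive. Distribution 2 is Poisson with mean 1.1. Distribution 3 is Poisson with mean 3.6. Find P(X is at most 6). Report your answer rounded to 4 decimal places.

0.8861

Conditional on each component, P(X ≤ 6): 1: 0.625; 2: 0.999851; 3: 0.926727.
By total probability, P(X ≤ 6) = 0.2·0.625 + 0.27·0.999851 + 0.53·0.926727 = 0.886125.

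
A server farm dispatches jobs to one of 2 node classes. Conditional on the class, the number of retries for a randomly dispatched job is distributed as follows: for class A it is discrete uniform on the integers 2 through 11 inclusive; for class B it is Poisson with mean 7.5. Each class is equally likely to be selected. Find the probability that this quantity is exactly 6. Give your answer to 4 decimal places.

0.1184

Conditional on each class, P(X = 6): A: 0.1; B: 0.136718.
By total probability, P(X = 6) = 0.5·0.1 + 0.5·0.136718 = 0.118359.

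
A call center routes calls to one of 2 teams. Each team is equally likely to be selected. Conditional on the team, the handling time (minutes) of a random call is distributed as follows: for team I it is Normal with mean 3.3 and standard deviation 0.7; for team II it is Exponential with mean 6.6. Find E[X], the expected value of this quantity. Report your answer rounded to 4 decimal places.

Component means — I: 3.3; II: 6.6.
E[X] = 0.5·3.3 + 0.5·6.6 = 4.95.

4.9500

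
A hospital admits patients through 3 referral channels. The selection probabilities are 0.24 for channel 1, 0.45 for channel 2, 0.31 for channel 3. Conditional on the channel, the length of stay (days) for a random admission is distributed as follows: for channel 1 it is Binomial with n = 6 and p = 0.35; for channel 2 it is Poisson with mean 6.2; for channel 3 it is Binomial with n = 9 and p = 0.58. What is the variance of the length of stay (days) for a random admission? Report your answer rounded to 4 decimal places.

Per component, 1: μ=2.1, E[X²]=5.775; 2: μ=6.2, E[X²]=44.64; 3: μ=5.22, E[X²]=29.4408.
E[X] = 0.24·2.1 + 0.45·6.2 + 0.31·5.22 = 4.9122.
E[X²] = 0.24·5.775 + 0.45·44.64 + 0.31·29.4408 = 30.6006.
Var(X) = E[X²] − (E[X])² = 30.6006 − 24.1297 = 6.47094.

6.4709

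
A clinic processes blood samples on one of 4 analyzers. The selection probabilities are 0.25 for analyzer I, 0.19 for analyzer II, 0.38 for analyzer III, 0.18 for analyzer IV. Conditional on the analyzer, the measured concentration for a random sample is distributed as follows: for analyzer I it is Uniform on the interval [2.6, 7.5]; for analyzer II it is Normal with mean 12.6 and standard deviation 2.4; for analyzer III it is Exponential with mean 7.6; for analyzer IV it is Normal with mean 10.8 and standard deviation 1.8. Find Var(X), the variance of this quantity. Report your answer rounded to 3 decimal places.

Per component, I: μ=5.05, E[X²]=27.5033; II: μ=12.6, E[X²]=164.52; III: μ=7.6, E[X²]=115.52; IV: μ=10.8, E[X²]=119.88.
E[X] = 0.25·5.05 + 0.19·12.6 + 0.38·7.6 + 0.18·10.8 = 8.4885.
E[X²] = 0.25·27.5033 + 0.19·164.52 + 0.38·115.52 + 0.18·119.88 = 103.611.
Var(X) = E[X²] − (E[X])² = 103.611 − 72.0546 = 31.556.

31.556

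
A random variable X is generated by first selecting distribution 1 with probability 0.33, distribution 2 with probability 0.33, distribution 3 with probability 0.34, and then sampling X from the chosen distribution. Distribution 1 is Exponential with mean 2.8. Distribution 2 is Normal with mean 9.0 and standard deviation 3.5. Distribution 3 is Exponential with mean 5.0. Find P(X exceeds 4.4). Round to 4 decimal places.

0.5084

Conditional on each component, P(X > 4.4): 1: 0.207748; 2: 0.905625; 3: 0.414783.
By total probability, P(X > 4.4) = 0.33·0.207748 + 0.33·0.905625 + 0.34·0.414783 = 0.508439.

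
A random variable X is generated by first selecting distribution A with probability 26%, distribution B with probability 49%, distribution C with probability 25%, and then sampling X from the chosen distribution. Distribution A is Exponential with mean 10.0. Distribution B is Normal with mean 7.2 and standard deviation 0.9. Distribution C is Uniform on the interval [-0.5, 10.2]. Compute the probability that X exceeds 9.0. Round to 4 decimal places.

Conditional on each component, P(X > 9.0): A: 0.40657; B: 0.0227501; C: 0.11215.
By total probability, P(X > 9.0) = 0.26·0.40657 + 0.49·0.0227501 + 0.25·0.11215 = 0.144893.

0.1449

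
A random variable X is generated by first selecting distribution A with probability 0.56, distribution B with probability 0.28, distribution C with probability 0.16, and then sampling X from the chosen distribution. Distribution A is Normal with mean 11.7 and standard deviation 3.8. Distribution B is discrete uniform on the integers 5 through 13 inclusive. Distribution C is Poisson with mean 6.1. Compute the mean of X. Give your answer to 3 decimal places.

10.048

Component means — A: 11.7; B: 9; C: 6.1.
E[X] = 0.56·11.7 + 0.28·9 + 0.16·6.1 = 10.048.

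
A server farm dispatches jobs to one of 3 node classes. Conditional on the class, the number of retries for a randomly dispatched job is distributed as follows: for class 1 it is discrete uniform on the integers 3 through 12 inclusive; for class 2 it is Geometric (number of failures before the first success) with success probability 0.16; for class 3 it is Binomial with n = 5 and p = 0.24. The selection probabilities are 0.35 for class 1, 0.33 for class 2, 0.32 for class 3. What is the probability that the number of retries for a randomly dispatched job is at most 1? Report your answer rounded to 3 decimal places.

Conditional on each class, P(X ≤ 1): 1: 0; 2: 0.2944; 3: 0.653899.
By total probability, P(X ≤ 1) = 0.35·0 + 0.33·0.2944 + 0.32·0.653899 = 0.3064.

0.306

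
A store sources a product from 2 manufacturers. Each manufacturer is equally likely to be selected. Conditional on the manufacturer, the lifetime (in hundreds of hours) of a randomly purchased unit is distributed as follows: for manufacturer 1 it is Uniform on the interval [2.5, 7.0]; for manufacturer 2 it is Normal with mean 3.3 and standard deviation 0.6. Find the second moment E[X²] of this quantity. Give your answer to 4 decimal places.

17.7500

For each component E[X²] = Var + (mean)², giving 1: 24.25; 2: 11.25.
Overall E[X²] = 0.5·24.25 + 0.5·11.25 = 17.75.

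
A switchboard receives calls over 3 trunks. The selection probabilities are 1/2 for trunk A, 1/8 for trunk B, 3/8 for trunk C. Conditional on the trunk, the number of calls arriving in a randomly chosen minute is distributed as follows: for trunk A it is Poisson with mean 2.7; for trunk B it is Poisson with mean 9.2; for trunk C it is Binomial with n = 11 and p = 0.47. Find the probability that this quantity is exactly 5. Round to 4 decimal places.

Conditional on each trunk, P(X = 5): A: 0.0803605; B: 0.0554943; C: 0.234848.
By total probability, P(X = 5) = 0.5·0.0803605 + 0.125·0.0554943 + 0.375·0.234848 = 0.135185.

0.1352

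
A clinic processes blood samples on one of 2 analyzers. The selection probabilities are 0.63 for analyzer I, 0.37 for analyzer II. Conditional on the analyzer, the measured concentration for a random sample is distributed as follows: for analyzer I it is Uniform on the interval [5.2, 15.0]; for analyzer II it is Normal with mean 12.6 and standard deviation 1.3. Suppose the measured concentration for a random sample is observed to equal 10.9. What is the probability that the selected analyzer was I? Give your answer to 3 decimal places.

Likelihoods f(10.9 | ·): I: 0.102041; II: 0.130506.
Posterior ∝ prior × likelihood. Numerator for I: 0.63·0.102041 = 0.0642857.
Normalizing constant: 0.63·0.102041 + 0.37·0.130506 = 0.112573.
P(I | observation) = 0.0642857 / 0.112573 = 0.571057.

0.571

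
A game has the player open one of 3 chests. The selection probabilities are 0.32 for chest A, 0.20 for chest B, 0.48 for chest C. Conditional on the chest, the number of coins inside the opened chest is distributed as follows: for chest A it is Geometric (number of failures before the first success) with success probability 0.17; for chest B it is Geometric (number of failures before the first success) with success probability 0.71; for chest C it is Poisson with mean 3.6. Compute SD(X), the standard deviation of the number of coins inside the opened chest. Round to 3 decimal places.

3.680

Per component, A: μ=4.88235, E[X²]=52.5571; B: μ=0.408451, E[X²]=0.742115; C: μ=3.6, E[X²]=16.56.
E[X] = 0.32·4.88235 + 0.2·0.408451 + 0.48·3.6 = 3.37204.
E[X²] = 0.32·52.5571 + 0.2·0.742115 + 0.48·16.56 = 24.9155.
Var(X) = E[X²] − (E[X])² = 24.9155 − 11.3707 = 13.5448.
SD(X) = √13.5448 = 3.68033.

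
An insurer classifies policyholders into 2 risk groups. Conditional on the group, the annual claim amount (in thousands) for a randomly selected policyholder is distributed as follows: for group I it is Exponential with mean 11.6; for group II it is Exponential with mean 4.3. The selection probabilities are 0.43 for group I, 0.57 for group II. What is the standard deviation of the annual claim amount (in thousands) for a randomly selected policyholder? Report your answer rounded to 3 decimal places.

Per component, I: μ=11.6, E[X²]=269.12; II: μ=4.3, E[X²]=36.98.
E[X] = 0.43·11.6 + 0.57·4.3 = 7.439.
E[X²] = 0.43·269.12 + 0.57·36.98 = 136.8.
Var(X) = E[X²] − (E[X])² = 136.8 − 55.3387 = 81.4615.
SD(X) = √81.4615 = 9.0256.

9.026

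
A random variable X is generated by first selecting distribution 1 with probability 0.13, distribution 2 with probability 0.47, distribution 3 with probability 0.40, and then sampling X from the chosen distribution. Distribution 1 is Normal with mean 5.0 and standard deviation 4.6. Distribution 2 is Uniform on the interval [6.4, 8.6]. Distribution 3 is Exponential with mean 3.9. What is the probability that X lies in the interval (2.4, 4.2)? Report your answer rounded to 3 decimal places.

0.099

Conditional on each component, P(2.4 < X < 4.2): 1: 0.145004; 2: 0; 3: 0.199791.
By total probability, P(2.4 < X < 4.2) = 0.13·0.145004 + 0.47·0 + 0.4·0.199791 = 0.0987669.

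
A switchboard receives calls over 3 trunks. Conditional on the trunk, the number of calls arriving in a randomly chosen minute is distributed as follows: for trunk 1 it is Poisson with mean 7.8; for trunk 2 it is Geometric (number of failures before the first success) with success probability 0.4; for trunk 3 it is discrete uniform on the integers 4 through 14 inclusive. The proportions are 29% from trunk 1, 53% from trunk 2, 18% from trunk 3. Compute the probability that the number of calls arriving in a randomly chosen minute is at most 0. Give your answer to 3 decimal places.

0.212

Conditional on each trunk, P(X ≤ 0): 1: 0.000409735; 2: 0.4; 3: 0.
By total probability, P(X ≤ 0) = 0.29·0.000409735 + 0.53·0.4 + 0.18·0 = 0.212119.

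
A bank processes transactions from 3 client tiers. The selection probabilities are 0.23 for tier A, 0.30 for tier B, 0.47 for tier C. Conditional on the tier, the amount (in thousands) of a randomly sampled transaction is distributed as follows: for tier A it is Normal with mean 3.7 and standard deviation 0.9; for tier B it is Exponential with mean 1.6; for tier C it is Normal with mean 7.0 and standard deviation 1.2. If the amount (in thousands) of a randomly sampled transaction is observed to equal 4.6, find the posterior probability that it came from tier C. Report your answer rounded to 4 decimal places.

0.2260

Likelihoods f(4.6 | ·): A: 0.268856; B: 0.0352601; C: 0.0449925.
Posterior ∝ prior × likelihood. Numerator for C: 0.47·0.0449925 = 0.0211465.
Normalizing constant: 0.23·0.268856 + 0.3·0.0352601 + 0.47·0.0449925 = 0.0935615.
P(C | observation) = 0.0211465 / 0.0935615 = 0.226017.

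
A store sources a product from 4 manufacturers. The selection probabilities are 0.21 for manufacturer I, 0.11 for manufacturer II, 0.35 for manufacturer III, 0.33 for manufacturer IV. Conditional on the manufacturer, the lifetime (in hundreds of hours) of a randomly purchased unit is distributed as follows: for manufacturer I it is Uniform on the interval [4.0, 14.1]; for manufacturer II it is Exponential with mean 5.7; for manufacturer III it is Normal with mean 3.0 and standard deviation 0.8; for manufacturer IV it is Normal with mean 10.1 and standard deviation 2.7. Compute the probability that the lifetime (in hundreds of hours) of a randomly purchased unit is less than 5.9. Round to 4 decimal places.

Conditional on each manufacturer, P(X < 5.9): I: 0.188119; II: 0.644805; III: 0.999856; IV: 0.0599069.
By total probability, P(X < 5.9) = 0.21·0.188119 + 0.11·0.644805 + 0.35·0.999856 + 0.33·0.0599069 = 0.480152.

0.4802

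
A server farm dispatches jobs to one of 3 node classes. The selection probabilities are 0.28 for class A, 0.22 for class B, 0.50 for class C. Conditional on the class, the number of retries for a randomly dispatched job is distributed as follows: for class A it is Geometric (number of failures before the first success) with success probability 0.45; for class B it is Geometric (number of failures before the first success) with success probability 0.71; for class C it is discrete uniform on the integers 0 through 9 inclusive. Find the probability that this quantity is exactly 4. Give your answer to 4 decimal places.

0.0626

Conditional on each class, P(X = 4): A: 0.0411778; B: 0.0050217; C: 0.1.
By total probability, P(X = 4) = 0.28·0.0411778 + 0.22·0.0050217 + 0.5·0.1 = 0.0626346.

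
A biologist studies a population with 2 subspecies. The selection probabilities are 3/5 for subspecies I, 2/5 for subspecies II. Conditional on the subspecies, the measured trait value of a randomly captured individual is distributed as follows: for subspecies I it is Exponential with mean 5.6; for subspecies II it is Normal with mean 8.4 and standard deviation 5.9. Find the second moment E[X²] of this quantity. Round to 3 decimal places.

For each component E[X²] = Var + (mean)², giving I: 62.72; II: 105.37.
Overall E[X²] = 0.6·62.72 + 0.4·105.37 = 79.78.

79.780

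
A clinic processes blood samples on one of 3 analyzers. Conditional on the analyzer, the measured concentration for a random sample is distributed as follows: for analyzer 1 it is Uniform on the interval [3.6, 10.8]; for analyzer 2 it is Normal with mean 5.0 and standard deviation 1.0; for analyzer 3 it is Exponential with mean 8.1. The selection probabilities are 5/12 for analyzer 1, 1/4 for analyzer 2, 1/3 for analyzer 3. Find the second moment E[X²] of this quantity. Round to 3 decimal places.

For each component E[X²] = Var + (mean)², giving 1: 56.16; 2: 26; 3: 131.22.
Overall E[X²] = 0.416667·56.16 + 0.25·26 + 0.333333·131.22 = 73.64.

73.640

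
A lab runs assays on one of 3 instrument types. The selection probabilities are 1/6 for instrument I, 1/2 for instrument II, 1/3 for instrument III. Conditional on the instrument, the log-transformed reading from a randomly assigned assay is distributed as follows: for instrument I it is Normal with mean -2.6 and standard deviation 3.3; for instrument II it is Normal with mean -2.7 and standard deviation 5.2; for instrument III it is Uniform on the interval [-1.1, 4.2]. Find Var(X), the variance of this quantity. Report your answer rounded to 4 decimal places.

Per component, I: μ=-2.6, E[X²]=17.65; II: μ=-2.7, E[X²]=34.33; III: μ=1.55, E[X²]=4.74333.
E[X] = 0.166667·-2.6 + 0.5·-2.7 + 0.333333·1.55 = -1.26667.
E[X²] = 0.166667·17.65 + 0.5·34.33 + 0.333333·4.74333 = 21.6878.
Var(X) = E[X²] − (E[X])² = 21.6878 − 1.60444 = 20.0833.

20.0833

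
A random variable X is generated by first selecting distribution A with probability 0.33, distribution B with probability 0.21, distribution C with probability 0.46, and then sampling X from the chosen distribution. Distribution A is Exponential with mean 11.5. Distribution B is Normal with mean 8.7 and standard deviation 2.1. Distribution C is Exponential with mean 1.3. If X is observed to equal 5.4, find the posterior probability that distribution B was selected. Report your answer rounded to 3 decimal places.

Likelihoods f(5.4 | ·): A: 0.0543717; B: 0.0552675; C: 0.0120799.
Posterior ∝ prior × likelihood. Numerator for B: 0.21·0.0552675 = 0.0116062.
Normalizing constant: 0.33·0.0543717 + 0.21·0.0552675 + 0.46·0.0120799 = 0.0351056.
P(B | observation) = 0.0116062 / 0.0351056 = 0.330608.

0.331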